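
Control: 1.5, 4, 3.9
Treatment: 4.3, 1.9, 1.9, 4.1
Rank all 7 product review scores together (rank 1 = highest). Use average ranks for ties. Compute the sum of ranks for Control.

14

Sorted (descending): 4.3, 4.1, 4, 3.9, 1.9, 1.9, 1.5
The 2 values of 1.9 occupy positions 5–6 → average rank (5+6)/2 = 5.5.
Control values → pooled ranks: 1.5→7, 4→3, 3.9→4
Rank sum = 7 + 3 + 4 = 14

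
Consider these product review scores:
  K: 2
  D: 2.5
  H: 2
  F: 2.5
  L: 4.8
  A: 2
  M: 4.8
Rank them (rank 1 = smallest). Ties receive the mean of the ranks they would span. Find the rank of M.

6.5

Sorted (ascending): 2, 2, 2, 2.5, 2.5, 4.8, 4.8
The 3 values of 2 occupy positions 1–3 → average rank 2.
The 2 values of 2.5 occupy positions 4–5 → average rank (4+5)/2 = 4.5.
The 2 values of 4.8 occupy positions 6–7 → average rank (6+7)/2 = 6.5.
M has value 4.8 → rank 6.5.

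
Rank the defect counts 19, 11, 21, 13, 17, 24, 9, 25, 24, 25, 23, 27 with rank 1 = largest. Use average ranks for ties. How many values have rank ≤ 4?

3

Sorted (descending): 27, 25, 25, 24, 24, 23, 21, 19, 17, 13, 11, 9
The 2 values of 25 occupy positions 2–3 → average rank (2+3)/2 = 2.5.
The 2 values of 24 occupy positions 4–5 → average rank (4+5)/2 = 4.5.
Ranks ≤ 4: {1, 2.5, 2.5} → 3 values.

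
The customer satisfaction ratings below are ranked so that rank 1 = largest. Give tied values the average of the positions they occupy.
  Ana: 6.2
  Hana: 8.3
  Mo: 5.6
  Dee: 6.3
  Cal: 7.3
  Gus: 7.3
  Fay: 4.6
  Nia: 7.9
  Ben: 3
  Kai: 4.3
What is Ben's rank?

Sorted (descending): 8.3, 7.9, 7.3, 7.3, 6.3, 6.2, 5.6, 4.6, 4.3, 3
The 2 values of 7.3 occupy positions 3–4 → average rank (3+4)/2 = 3.5.
Ben has value 3 → rank 10.

10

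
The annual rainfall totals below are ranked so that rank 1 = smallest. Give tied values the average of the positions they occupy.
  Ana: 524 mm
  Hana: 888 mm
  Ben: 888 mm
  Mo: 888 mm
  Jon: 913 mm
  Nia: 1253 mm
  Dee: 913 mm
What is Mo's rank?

Sorted (ascending): 524, 888, 888, 888, 913, 913, 1253
The 3 values of 888 occupy positions 2–4 → average rank 3.
The 2 values of 913 occupy positions 5–6 → average rank (5+6)/2 = 5.5.
Mo has value 888 mm → rank 3.

3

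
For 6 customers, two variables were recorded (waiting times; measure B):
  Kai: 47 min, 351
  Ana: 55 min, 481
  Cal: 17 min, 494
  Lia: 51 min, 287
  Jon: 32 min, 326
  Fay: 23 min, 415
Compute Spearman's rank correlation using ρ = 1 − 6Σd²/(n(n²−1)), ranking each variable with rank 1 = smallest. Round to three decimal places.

-0.371

Ranks of variable 1: 4, 6, 1, 5, 3, 2
Ranks of variable 2: 3, 5, 6, 1, 2, 4
d = r₁ − r₂: 1, 1, -5, 4, 1, -2
d²: 1, 1, 25, 16, 1, 4; Σd² = 48
ρ = 1 − 6·48/(6·35) = 1 − 288/210 = -0.371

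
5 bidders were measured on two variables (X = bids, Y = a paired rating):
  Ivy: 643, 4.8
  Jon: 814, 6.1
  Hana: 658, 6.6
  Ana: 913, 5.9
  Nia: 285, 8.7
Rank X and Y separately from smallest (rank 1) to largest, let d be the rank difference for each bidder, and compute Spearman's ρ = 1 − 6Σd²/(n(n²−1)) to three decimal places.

Ranks of variable 1: 2, 4, 3, 5, 1
Ranks of variable 2: 1, 3, 4, 2, 5
d = r₁ − r₂: 1, 1, -1, 3, -4
d²: 1, 1, 1, 9, 16; Σd² = 28
ρ = 1 − 6·28/(5·24) = 1 − 168/120 = -0.400

-0.400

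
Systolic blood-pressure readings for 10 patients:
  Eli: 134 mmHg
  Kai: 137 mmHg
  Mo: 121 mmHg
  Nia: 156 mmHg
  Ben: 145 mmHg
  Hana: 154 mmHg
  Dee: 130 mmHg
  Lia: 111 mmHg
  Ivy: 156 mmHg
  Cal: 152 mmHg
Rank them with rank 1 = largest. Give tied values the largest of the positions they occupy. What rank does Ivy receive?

Sorted (descending): 156, 156, 154, 152, 145, 137, 134, 130, 121, 111
The 2 values of 156 occupy positions 1–2 → each gets rank 2.
Ivy has value 156 mmHg → rank 2.

2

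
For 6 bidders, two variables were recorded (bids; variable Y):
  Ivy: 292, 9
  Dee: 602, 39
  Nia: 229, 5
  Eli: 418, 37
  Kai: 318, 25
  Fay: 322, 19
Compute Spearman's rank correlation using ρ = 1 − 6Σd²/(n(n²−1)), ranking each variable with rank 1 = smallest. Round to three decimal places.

0.943

Ranks of variable 1: 2, 6, 1, 5, 3, 4
Ranks of variable 2: 2, 6, 1, 5, 4, 3
d = r₁ − r₂: 0, 0, 0, 0, -1, 1
d²: 0, 0, 0, 0, 1, 1; Σd² = 2
ρ = 1 − 6·2/(6·35) = 1 − 12/210 = 0.943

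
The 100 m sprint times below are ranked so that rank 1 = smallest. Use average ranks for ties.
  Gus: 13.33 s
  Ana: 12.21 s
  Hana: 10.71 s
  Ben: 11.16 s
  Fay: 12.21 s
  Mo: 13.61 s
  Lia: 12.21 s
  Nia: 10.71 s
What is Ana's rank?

5

Sorted (ascending): 10.71, 10.71, 11.16, 12.21, 12.21, 12.21, 13.33, 13.61
The 2 values of 10.71 occupy positions 1–2 → average rank (1+2)/2 = 1.5.
The 3 values of 12.21 occupy positions 4–6 → average rank 5.
Ana has value 12.21 s → rank 5.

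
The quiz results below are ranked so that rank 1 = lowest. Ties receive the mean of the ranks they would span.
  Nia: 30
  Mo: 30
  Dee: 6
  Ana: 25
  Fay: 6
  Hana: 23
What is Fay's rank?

Sorted (ascending): 6, 6, 23, 25, 30, 30
The 2 values of 6 occupy positions 1–2 → average rank (1+2)/2 = 1.5.
The 2 values of 30 occupy positions 5–6 → average rank (5+6)/2 = 5.5.
Fay has value 6 → rank 1.5.

1.5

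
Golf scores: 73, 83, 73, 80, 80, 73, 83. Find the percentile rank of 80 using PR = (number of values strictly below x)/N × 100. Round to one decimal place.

42.9

N = 7.
Strictly below 80: 3. Equal to 80: 2.
PR = 3/7 × 100 = 42.9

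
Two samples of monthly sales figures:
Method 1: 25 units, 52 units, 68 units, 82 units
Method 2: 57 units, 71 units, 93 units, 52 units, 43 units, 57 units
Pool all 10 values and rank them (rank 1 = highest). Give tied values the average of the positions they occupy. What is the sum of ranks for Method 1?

23.5

Sorted (descending): 93, 82, 71, 68, 57, 57, 52, 52, 43, 25
The 2 values of 57 occupy positions 5–6 → average rank (5+6)/2 = 5.5.
The 2 values of 52 occupy positions 7–8 → average rank (7+8)/2 = 7.5.
Method 1 values → pooled ranks: 25→10, 52→7.5, 68→4, 82→2
Rank sum = 10 + 7.5 + 4 + 2 = 23.5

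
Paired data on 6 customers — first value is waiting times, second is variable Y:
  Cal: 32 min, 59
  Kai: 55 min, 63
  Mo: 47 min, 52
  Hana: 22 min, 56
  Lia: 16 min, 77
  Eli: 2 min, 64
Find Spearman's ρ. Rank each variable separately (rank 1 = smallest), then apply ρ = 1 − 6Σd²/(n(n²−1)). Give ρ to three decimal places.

-0.543

Ranks of variable 1: 4, 6, 5, 3, 2, 1
Ranks of variable 2: 3, 4, 1, 2, 6, 5
d = r₁ − r₂: 1, 2, 4, 1, -4, -4
d²: 1, 4, 16, 1, 16, 16; Σd² = 54
ρ = 1 − 6·54/(6·35) = 1 − 324/210 = -0.543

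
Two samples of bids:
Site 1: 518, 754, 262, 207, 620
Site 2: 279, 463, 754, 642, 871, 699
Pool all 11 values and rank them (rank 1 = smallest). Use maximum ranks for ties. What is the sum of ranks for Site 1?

24

Sorted (ascending): 207, 262, 279, 463, 518, 620, 642, 699, 754, 754, 871
The 2 values of 754 occupy positions 9–10 → each gets rank 10.
Site 1 values → pooled ranks: 518→5, 754→10, 262→2, 207→1, 620→6
Rank sum = 5 + 10 + 2 + 1 + 6 = 24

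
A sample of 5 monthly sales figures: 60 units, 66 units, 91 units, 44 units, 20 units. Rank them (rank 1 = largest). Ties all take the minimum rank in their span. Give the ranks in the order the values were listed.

Sorted (descending): 91, 66, 60, 44, 20
No ties — each value takes its position as its rank.

3, 2, 1, 4, 5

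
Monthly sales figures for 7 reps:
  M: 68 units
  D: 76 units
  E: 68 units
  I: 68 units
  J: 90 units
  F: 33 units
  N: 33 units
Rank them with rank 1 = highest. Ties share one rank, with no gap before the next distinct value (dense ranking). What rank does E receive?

Sorted (descending): 90, 76, 68, 68, 68, 33, 33
The 3 values of 68 share dense rank 3.
The 2 values of 33 share dense rank 4.
Remaining distinct values take the next consecutive integers.
E has value 68 units → rank 3.

3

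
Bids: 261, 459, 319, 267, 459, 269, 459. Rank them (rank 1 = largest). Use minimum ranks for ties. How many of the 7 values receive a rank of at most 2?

Sorted (descending): 459, 459, 459, 319, 269, 267, 261
The 3 values of 459 occupy positions 1–3 → each gets rank 1.
Ranks ≤ 2: {1, 1, 1} → 3 values.

3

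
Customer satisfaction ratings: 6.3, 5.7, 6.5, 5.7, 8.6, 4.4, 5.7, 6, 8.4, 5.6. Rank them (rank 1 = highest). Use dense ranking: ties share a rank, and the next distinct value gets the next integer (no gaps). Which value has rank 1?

8.6

Sorted (descending): 8.6, 8.4, 6.5, 6.3, 6, 5.7, 5.7, 5.7, 5.6, 4.4
The 3 values of 5.7 share dense rank 6.
Remaining distinct values take the next consecutive integers.
Rank 1 → value 8.6.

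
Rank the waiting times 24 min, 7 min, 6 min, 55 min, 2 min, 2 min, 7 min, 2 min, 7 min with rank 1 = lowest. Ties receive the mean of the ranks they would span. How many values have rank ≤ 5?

4

Sorted (ascending): 2, 2, 2, 6, 7, 7, 7, 24, 55
The 3 values of 2 occupy positions 1–3 → average rank 2.
The 3 values of 7 occupy positions 5–7 → average rank 6.
Ranks ≤ 5: {2, 2, 2, 4} → 4 values.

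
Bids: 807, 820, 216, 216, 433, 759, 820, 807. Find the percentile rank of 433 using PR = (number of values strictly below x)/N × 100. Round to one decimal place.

25.0

N = 8.
Strictly below 433: 2. Equal to 433: 1.
PR = 2/8 × 100 = 25.0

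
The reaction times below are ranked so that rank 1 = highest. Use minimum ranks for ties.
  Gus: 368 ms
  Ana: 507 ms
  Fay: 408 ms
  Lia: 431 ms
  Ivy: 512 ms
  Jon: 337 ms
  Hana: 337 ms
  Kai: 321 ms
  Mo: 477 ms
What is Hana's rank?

7

Sorted (descending): 512, 507, 477, 431, 408, 368, 337, 337, 321
The 2 values of 337 occupy positions 7–8 → each gets rank 7.
Hana has value 337 ms → rank 7.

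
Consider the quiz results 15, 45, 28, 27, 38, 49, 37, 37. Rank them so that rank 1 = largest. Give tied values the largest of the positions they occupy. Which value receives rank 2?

Sorted (descending): 49, 45, 38, 37, 37, 28, 27, 15
The 2 values of 37 occupy positions 4–5 → each gets rank 5.
Rank 2 → value 45.

45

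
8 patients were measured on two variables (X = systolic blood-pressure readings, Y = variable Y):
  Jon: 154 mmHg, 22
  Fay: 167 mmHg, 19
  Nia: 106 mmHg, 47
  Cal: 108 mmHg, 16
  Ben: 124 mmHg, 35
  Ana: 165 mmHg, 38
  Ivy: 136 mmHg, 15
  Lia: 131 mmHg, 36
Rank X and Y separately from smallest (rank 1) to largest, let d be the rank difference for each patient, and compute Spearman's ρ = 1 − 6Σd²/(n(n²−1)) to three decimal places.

-0.214

Ranks of variable 1: 6, 8, 1, 2, 3, 7, 5, 4
Ranks of variable 2: 4, 3, 8, 2, 5, 7, 1, 6
d = r₁ − r₂: 2, 5, -7, 0, -2, 0, 4, -2
d²: 4, 25, 49, 0, 4, 0, 16, 4; Σd² = 102
ρ = 1 − 6·102/(8·63) = 1 − 612/504 = -0.214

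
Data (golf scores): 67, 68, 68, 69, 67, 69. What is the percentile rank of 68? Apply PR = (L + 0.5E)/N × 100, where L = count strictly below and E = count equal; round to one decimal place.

50.0

N = 6.
Strictly below 68: 2. Equal to 68: 2.
PR = (2 + 0.5·2)/6 × 100 = 50.0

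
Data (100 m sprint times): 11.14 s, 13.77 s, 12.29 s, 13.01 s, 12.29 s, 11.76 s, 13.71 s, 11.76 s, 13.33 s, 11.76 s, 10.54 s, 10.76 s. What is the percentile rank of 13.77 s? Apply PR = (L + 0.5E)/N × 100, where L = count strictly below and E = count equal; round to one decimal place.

95.8

N = 12.
Strictly below 13.77: 11. Equal to 13.77: 1.
PR = (11 + 0.5·1)/12 × 100 = 95.8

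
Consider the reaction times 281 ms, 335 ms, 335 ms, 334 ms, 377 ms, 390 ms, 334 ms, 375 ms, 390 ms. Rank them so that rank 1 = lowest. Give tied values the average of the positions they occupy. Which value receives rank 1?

Sorted (ascending): 281, 334, 334, 335, 335, 375, 377, 390, 390
The 2 values of 334 occupy positions 2–3 → average rank (2+3)/2 = 2.5.
The 2 values of 335 occupy positions 4–5 → average rank (4+5)/2 = 4.5.
The 2 values of 390 occupy positions 8–9 → average rank (8+9)/2 = 8.5.
Rank 1 → value 281.

281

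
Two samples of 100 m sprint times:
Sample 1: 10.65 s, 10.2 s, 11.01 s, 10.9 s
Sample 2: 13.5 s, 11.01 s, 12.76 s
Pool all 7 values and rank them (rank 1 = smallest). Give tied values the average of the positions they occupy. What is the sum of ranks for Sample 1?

10.5

Sorted (ascending): 10.2, 10.65, 10.9, 11.01, 11.01, 12.76, 13.5
The 2 values of 11.01 occupy positions 4–5 → average rank (4+5)/2 = 4.5.
Sample 1 values → pooled ranks: 10.65→2, 10.2→1, 11.01→4.5, 10.9→3
Rank sum = 2 + 1 + 4.5 + 3 = 10.5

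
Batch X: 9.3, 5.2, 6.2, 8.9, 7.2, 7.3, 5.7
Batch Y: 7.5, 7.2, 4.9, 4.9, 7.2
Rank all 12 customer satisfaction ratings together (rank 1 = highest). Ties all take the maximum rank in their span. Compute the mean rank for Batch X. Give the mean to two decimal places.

Sorted (descending): 9.3, 8.9, 7.5, 7.3, 7.2, 7.2, 7.2, 6.2, 5.7, 5.2, 4.9, 4.9
The 3 values of 7.2 occupy positions 5–7 → each gets rank 7.
The 2 values of 4.9 occupy positions 11–12 → each gets rank 12.
Batch X values → pooled ranks: 9.3→1, 5.2→10, 6.2→8, 8.9→2, 7.2→7, 7.3→4, 5.7→9
Mean rank = (1 + 10 + 8 + 2 + 7 + 4 + 9) / 7 = 5.86

5.86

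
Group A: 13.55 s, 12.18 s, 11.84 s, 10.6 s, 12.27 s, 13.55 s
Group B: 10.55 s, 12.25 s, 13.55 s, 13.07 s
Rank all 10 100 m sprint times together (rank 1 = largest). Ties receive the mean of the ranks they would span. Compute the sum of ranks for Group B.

Sorted (descending): 13.55, 13.55, 13.55, 13.07, 12.27, 12.25, 12.18, 11.84, 10.6, 10.55
The 3 values of 13.55 occupy positions 1–3 → average rank 2.
Group B values → pooled ranks: 10.55→10, 12.25→6, 13.55→2, 13.07→4
Rank sum = 10 + 6 + 2 + 4 = 22

22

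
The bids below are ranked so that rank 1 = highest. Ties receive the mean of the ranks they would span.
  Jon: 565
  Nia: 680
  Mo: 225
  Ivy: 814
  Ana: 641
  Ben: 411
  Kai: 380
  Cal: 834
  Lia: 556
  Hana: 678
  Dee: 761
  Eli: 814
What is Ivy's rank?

Sorted (descending): 834, 814, 814, 761, 680, 678, 641, 565, 556, 411, 380, 225
The 2 values of 814 occupy positions 2–3 → average rank (2+3)/2 = 2.5.
Ivy has value 814 → rank 2.5.

2.5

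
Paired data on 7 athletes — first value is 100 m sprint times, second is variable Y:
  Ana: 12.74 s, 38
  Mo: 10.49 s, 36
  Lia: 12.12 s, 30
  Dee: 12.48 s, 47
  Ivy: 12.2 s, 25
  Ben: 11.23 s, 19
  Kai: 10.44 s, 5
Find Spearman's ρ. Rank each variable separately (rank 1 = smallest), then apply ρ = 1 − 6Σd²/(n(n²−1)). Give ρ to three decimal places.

0.714

Ranks of variable 1: 7, 2, 4, 6, 5, 3, 1
Ranks of variable 2: 6, 5, 4, 7, 3, 2, 1
d = r₁ − r₂: 1, -3, 0, -1, 2, 1, 0
d²: 1, 9, 0, 1, 4, 1, 0; Σd² = 16
ρ = 1 − 6·16/(7·48) = 1 − 96/336 = 0.714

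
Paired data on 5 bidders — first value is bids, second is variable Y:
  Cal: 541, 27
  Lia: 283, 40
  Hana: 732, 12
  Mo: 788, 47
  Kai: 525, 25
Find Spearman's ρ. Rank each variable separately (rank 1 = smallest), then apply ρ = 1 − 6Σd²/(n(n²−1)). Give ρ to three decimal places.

Ranks of variable 1: 3, 1, 4, 5, 2
Ranks of variable 2: 3, 4, 1, 5, 2
d = r₁ − r₂: 0, -3, 3, 0, 0
d²: 0, 9, 9, 0, 0; Σd² = 18
ρ = 1 − 6·18/(5·24) = 1 − 108/120 = 0.100

0.100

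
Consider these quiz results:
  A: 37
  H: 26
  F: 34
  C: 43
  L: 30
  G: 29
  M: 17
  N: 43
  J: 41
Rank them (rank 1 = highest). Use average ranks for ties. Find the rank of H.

8

Sorted (descending): 43, 43, 41, 37, 34, 30, 29, 26, 17
The 2 values of 43 occupy positions 1–2 → average rank (1+2)/2 = 1.5.
H has value 26 → rank 8.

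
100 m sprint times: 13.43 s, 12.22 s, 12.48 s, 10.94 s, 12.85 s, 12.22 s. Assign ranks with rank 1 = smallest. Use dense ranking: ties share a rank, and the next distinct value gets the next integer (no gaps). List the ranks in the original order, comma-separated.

5, 2, 3, 1, 4, 2

Sorted (ascending): 10.94, 12.22, 12.22, 12.48, 12.85, 13.43
The 2 values of 12.22 share dense rank 2.
Remaining distinct values take the next consecutive integers.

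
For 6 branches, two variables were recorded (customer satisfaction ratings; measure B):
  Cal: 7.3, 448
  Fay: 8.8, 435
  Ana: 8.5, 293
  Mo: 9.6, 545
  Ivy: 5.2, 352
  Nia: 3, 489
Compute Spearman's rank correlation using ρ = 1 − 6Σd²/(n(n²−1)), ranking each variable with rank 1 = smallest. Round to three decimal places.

0.143

Ranks of variable 1: 3, 5, 4, 6, 2, 1
Ranks of variable 2: 4, 3, 1, 6, 2, 5
d = r₁ − r₂: -1, 2, 3, 0, 0, -4
d²: 1, 4, 9, 0, 0, 16; Σd² = 30
ρ = 1 − 6·30/(6·35) = 1 − 180/210 = 0.143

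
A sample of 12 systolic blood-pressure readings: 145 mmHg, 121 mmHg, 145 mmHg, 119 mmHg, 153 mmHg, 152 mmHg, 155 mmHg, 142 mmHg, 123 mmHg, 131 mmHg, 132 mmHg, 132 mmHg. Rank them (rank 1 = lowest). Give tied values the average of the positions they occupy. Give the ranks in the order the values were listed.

8.5, 2, 8.5, 1, 11, 10, 12, 7, 3, 4, 5.5, 5.5

Sorted (ascending): 119, 121, 123, 131, 132, 132, 142, 145, 145, 152, 153, 155
The 2 values of 132 occupy positions 5–6 → average rank (5+6)/2 = 5.5.
The 2 values of 145 occupy positions 8–9 → average rank (8+9)/2 = 8.5.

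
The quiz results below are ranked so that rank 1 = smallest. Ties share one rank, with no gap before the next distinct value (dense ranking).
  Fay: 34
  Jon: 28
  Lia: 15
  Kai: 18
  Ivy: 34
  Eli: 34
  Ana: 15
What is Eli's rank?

4

Sorted (ascending): 15, 15, 18, 28, 34, 34, 34
The 2 values of 15 share dense rank 1.
The 3 values of 34 share dense rank 4.
Remaining distinct values take the next consecutive integers.
Eli has value 34 → rank 4.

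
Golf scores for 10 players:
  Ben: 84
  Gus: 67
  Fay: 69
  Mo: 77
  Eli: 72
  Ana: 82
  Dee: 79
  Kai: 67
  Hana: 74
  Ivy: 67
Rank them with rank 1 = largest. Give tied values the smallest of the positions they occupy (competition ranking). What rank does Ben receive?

Sorted (descending): 84, 82, 79, 77, 74, 72, 69, 67, 67, 67
The 3 values of 67 occupy positions 8–10 → each gets rank 8.
Ben has value 84 → rank 1.

1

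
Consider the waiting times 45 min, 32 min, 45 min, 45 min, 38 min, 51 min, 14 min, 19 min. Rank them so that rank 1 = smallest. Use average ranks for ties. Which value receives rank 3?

Sorted (ascending): 14, 19, 32, 38, 45, 45, 45, 51
The 3 values of 45 occupy positions 5–7 → average rank 6.
Rank 3 → value 32.

32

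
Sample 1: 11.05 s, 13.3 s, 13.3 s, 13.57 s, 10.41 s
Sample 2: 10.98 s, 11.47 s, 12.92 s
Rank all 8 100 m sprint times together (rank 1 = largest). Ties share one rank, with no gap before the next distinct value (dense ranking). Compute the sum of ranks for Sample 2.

Sorted (descending): 13.57, 13.3, 13.3, 12.92, 11.47, 11.05, 10.98, 10.41
The 2 values of 13.3 share dense rank 2.
Remaining distinct values take the next consecutive integers.
Sample 2 values → pooled ranks: 10.98→6, 11.47→4, 12.92→3
Rank sum = 6 + 4 + 3 = 13

13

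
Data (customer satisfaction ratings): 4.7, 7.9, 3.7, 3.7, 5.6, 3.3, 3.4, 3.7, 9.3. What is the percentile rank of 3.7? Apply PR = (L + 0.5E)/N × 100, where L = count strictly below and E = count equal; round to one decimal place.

N = 9.
Strictly below 3.7: 2. Equal to 3.7: 3.
PR = (2 + 0.5·3)/9 × 100 = 38.9

38.9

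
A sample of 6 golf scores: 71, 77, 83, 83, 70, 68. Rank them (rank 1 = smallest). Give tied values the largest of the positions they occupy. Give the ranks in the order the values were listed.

Sorted (ascending): 68, 70, 71, 77, 83, 83
The 2 values of 83 occupy positions 5–6 → each gets rank 6.

3, 4, 6, 6, 2, 1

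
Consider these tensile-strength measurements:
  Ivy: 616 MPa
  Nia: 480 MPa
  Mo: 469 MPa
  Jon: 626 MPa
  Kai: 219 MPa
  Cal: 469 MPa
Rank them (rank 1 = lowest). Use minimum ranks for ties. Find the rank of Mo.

Sorted (ascending): 219, 469, 469, 480, 616, 626
The 2 values of 469 occupy positions 2–3 → each gets rank 2.
Mo has value 469 MPa → rank 2.

2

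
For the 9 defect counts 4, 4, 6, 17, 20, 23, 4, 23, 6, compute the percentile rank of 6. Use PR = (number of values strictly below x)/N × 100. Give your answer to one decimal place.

33.3

N = 9.
Strictly below 6: 3. Equal to 6: 2.
PR = 3/9 × 100 = 33.3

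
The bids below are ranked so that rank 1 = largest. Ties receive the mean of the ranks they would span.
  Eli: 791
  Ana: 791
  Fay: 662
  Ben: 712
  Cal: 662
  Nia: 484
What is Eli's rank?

Sorted (descending): 791, 791, 712, 662, 662, 484
The 2 values of 791 occupy positions 1–2 → average rank (1+2)/2 = 1.5.
The 2 values of 662 occupy positions 4–5 → average rank (4+5)/2 = 4.5.
Eli has value 791 → rank 1.5.

1.5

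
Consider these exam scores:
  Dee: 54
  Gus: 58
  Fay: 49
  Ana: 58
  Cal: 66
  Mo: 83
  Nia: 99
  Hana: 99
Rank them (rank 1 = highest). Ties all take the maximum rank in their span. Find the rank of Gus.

6

Sorted (descending): 99, 99, 83, 66, 58, 58, 54, 49
The 2 values of 99 occupy positions 1–2 → each gets rank 2.
The 2 values of 58 occupy positions 5–6 → each gets rank 6.
Gus has value 58 → rank 6.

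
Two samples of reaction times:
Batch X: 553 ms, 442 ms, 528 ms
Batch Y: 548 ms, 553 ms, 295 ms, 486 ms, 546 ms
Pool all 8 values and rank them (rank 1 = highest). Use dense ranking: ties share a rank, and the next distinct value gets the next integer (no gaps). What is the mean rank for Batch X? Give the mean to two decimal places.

3.67

Sorted (descending): 553, 553, 548, 546, 528, 486, 442, 295
The 2 values of 553 share dense rank 1.
Remaining distinct values take the next consecutive integers.
Batch X values → pooled ranks: 553→1, 442→6, 528→4
Mean rank = (1 + 6 + 4) / 3 = 3.67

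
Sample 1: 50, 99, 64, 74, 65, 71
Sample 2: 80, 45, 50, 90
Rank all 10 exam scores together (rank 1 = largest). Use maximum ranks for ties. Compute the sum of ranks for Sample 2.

Sorted (descending): 99, 90, 80, 74, 71, 65, 64, 50, 50, 45
The 2 values of 50 occupy positions 8–9 → each gets rank 9.
Sample 2 values → pooled ranks: 80→3, 45→10, 50→9, 90→2
Rank sum = 3 + 10 + 9 + 2 = 24

24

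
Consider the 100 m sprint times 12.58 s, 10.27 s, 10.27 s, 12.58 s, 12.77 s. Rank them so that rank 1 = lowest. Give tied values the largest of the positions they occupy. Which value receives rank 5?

12.77

Sorted (ascending): 10.27, 10.27, 12.58, 12.58, 12.77
The 2 values of 10.27 occupy positions 1–2 → each gets rank 2.
The 2 values of 12.58 occupy positions 3–4 → each gets rank 4.
Rank 5 → value 12.77.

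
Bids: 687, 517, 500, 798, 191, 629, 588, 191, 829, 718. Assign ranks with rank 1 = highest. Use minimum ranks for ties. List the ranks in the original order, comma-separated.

4, 7, 8, 2, 9, 5, 6, 9, 1, 3

Sorted (descending): 829, 798, 718, 687, 629, 588, 517, 500, 191, 191
The 2 values of 191 occupy positions 9–10 → each gets rank 9.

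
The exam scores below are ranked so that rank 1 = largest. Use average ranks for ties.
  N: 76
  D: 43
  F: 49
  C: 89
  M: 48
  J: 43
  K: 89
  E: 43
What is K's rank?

Sorted (descending): 89, 89, 76, 49, 48, 43, 43, 43
The 2 values of 89 occupy positions 1–2 → average rank (1+2)/2 = 1.5.
The 3 values of 43 occupy positions 6–8 → average rank 7.
K has value 89 → rank 1.5.

1.5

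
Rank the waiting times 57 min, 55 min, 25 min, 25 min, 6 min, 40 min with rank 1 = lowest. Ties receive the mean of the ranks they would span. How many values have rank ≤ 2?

1

Sorted (ascending): 6, 25, 25, 40, 55, 57
The 2 values of 25 occupy positions 2–3 → average rank (2+3)/2 = 2.5.
Ranks ≤ 2: {1} → 1 value.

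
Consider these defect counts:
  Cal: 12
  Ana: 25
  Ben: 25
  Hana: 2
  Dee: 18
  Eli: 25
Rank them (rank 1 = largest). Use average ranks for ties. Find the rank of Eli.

Sorted (descending): 25, 25, 25, 18, 12, 2
The 3 values of 25 occupy positions 1–3 → average rank 2.
Eli has value 25 → rank 2.

2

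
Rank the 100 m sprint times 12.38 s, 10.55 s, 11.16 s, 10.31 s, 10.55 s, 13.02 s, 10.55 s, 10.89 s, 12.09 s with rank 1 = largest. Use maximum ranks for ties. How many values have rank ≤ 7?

5

Sorted (descending): 13.02, 12.38, 12.09, 11.16, 10.89, 10.55, 10.55, 10.55, 10.31
The 3 values of 10.55 occupy positions 6–8 → each gets rank 8.
Ranks ≤ 7: {1, 2, 3, 4, 5} → 5 values.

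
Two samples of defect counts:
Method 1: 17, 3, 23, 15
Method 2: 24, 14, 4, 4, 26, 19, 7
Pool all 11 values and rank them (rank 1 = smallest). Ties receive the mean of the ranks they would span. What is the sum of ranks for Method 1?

23

Sorted (ascending): 3, 4, 4, 7, 14, 15, 17, 19, 23, 24, 26
The 2 values of 4 occupy positions 2–3 → average rank (2+3)/2 = 2.5.
Method 1 values → pooled ranks: 17→7, 3→1, 23→9, 15→6
Rank sum = 7 + 1 + 9 + 6 = 23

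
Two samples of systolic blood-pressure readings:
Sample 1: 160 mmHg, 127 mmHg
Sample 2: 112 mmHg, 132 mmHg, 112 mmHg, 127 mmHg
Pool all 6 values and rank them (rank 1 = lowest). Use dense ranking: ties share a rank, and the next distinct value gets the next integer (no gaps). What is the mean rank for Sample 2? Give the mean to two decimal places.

Sorted (ascending): 112, 112, 127, 127, 132, 160
The 2 values of 112 share dense rank 1.
The 2 values of 127 share dense rank 2.
Remaining distinct values take the next consecutive integers.
Sample 2 values → pooled ranks: 112→1, 132→3, 112→1, 127→2
Mean rank = (1 + 3 + 1 + 2) / 4 = 1.75

1.75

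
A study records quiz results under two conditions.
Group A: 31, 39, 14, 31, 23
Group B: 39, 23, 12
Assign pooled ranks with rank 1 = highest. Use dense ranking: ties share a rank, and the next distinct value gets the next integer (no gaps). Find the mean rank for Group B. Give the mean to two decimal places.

3.00

Sorted (descending): 39, 39, 31, 31, 23, 23, 14, 12
The 2 values of 39 share dense rank 1.
The 2 values of 31 share dense rank 2.
The 2 values of 23 share dense rank 3.
Remaining distinct values take the next consecutive integers.
Group B values → pooled ranks: 39→1, 23→3, 12→5
Mean rank = (1 + 3 + 5) / 3 = 3.00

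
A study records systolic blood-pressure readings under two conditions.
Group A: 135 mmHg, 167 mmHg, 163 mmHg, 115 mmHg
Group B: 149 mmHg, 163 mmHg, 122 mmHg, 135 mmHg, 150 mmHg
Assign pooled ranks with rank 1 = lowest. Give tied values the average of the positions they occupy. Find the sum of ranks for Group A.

Sorted (ascending): 115, 122, 135, 135, 149, 150, 163, 163, 167
The 2 values of 135 occupy positions 3–4 → average rank (3+4)/2 = 3.5.
The 2 values of 163 occupy positions 7–8 → average rank (7+8)/2 = 7.5.
Group A values → pooled ranks: 135→3.5, 167→9, 163→7.5, 115→1
Rank sum = 3.5 + 9 + 7.5 + 1 = 21

21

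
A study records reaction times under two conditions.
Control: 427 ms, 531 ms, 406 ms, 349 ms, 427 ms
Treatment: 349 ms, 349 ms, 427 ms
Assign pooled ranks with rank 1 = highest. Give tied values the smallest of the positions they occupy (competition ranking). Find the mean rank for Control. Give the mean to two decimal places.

3.20

Sorted (descending): 531, 427, 427, 427, 406, 349, 349, 349
The 3 values of 427 occupy positions 2–4 → each gets rank 2.
The 3 values of 349 occupy positions 6–8 → each gets rank 6.
Control values → pooled ranks: 427→2, 531→1, 406→5, 349→6, 427→2
Mean rank = (2 + 1 + 5 + 6 + 2) / 5 = 3.20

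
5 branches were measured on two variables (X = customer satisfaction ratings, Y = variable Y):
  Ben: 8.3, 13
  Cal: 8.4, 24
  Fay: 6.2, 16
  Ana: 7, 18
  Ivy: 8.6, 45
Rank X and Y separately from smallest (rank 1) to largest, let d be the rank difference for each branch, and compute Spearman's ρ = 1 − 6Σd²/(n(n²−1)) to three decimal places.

0.700

Ranks of variable 1: 3, 4, 1, 2, 5
Ranks of variable 2: 1, 4, 2, 3, 5
d = r₁ − r₂: 2, 0, -1, -1, 0
d²: 4, 0, 1, 1, 0; Σd² = 6
ρ = 1 − 6·6/(5·24) = 1 − 36/120 = 0.700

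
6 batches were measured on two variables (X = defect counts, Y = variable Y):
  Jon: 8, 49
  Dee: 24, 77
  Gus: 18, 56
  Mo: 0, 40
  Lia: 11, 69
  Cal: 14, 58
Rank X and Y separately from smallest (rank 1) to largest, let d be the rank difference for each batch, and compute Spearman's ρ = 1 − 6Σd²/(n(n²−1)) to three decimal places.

Ranks of variable 1: 2, 6, 5, 1, 3, 4
Ranks of variable 2: 2, 6, 3, 1, 5, 4
d = r₁ − r₂: 0, 0, 2, 0, -2, 0
d²: 0, 0, 4, 0, 4, 0; Σd² = 8
ρ = 1 − 6·8/(6·35) = 1 − 48/210 = 0.771

0.771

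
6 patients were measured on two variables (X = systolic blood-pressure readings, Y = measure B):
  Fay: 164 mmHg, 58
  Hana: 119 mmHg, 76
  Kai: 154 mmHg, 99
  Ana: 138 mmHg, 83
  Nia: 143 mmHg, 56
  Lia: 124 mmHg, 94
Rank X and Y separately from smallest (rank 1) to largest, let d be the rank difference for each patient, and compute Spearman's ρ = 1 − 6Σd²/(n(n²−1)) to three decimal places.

Ranks of variable 1: 6, 1, 5, 3, 4, 2
Ranks of variable 2: 2, 3, 6, 4, 1, 5
d = r₁ − r₂: 4, -2, -1, -1, 3, -3
d²: 16, 4, 1, 1, 9, 9; Σd² = 40
ρ = 1 − 6·40/(6·35) = 1 − 240/210 = -0.143

-0.143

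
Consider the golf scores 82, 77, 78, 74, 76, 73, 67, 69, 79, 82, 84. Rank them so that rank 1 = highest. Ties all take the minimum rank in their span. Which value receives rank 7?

76

Sorted (descending): 84, 82, 82, 79, 78, 77, 76, 74, 73, 69, 67
The 2 values of 82 occupy positions 2–3 → each gets rank 2.
Rank 7 → value 76.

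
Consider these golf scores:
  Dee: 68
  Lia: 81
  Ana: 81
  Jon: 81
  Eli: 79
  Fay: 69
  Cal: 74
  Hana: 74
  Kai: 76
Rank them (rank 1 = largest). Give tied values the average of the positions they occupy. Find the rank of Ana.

Sorted (descending): 81, 81, 81, 79, 76, 74, 74, 69, 68
The 3 values of 81 occupy positions 1–3 → average rank 2.
The 2 values of 74 occupy positions 6–7 → average rank (6+7)/2 = 6.5.
Ana has value 81 → rank 2.

2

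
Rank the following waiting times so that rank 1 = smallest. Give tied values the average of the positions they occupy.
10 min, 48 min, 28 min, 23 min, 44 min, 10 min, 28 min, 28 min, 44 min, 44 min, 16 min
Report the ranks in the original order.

Sorted (ascending): 10, 10, 16, 23, 28, 28, 28, 44, 44, 44, 48
The 2 values of 10 occupy positions 1–2 → average rank (1+2)/2 = 1.5.
The 3 values of 28 occupy positions 5–7 → average rank 6.
The 3 values of 44 occupy positions 8–10 → average rank 9.

1.5, 11, 6, 4, 9, 1.5, 6, 6, 9, 9, 3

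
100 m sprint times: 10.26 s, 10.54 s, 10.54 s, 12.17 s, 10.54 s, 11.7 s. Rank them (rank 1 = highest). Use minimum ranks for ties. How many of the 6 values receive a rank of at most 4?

5

Sorted (descending): 12.17, 11.7, 10.54, 10.54, 10.54, 10.26
The 3 values of 10.54 occupy positions 3–5 → each gets rank 3.
Ranks ≤ 4: {1, 2, 3, 3, 3} → 5 values.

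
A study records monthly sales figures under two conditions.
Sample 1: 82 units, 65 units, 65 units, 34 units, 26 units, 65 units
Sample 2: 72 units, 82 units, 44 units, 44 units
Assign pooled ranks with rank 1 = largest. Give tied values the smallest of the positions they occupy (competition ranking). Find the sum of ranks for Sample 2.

Sorted (descending): 82, 82, 72, 65, 65, 65, 44, 44, 34, 26
The 2 values of 82 occupy positions 1–2 → each gets rank 1.
The 3 values of 65 occupy positions 4–6 → each gets rank 4.
The 2 values of 44 occupy positions 7–8 → each gets rank 7.
Sample 2 values → pooled ranks: 72→3, 82→1, 44→7, 44→7
Rank sum = 3 + 1 + 7 + 7 = 18

18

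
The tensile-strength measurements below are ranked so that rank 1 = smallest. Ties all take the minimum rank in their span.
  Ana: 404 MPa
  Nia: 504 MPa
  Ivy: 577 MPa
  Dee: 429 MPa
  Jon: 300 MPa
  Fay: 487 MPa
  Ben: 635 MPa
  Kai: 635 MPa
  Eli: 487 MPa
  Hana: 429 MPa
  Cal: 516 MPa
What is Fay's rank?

5

Sorted (ascending): 300, 404, 429, 429, 487, 487, 504, 516, 577, 635, 635
The 2 values of 429 occupy positions 3–4 → each gets rank 3.
The 2 values of 487 occupy positions 5–6 → each gets rank 5.
The 2 values of 635 occupy positions 10–11 → each gets rank 10.
Fay has value 487 MPa → rank 5.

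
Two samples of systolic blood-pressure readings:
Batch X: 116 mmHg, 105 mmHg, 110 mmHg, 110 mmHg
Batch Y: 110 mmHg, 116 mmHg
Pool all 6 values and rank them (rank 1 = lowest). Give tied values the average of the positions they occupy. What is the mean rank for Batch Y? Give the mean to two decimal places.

4.25

Sorted (ascending): 105, 110, 110, 110, 116, 116
The 3 values of 110 occupy positions 2–4 → average rank 3.
The 2 values of 116 occupy positions 5–6 → average rank (5+6)/2 = 5.5.
Batch Y values → pooled ranks: 110→3, 116→5.5
Mean rank = (3 + 5.5) / 2 = 4.25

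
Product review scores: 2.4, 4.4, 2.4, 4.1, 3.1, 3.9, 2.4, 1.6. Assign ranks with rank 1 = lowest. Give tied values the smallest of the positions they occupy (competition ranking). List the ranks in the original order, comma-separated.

Sorted (ascending): 1.6, 2.4, 2.4, 2.4, 3.1, 3.9, 4.1, 4.4
The 3 values of 2.4 occupy positions 2–4 → each gets rank 2.

2, 8, 2, 7, 5, 6, 2, 1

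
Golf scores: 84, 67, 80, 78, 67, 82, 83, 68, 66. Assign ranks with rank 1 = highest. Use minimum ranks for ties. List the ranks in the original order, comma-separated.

Sorted (descending): 84, 83, 82, 80, 78, 68, 67, 67, 66
The 2 values of 67 occupy positions 7–8 → each gets rank 7.

1, 7, 4, 5, 7, 3, 2, 6, 9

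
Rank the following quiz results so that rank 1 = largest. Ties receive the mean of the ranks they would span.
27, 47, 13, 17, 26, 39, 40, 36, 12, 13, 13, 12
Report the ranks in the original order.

5, 1, 9, 7, 6, 3, 2, 4, 11.5, 9, 9, 11.5

Sorted (descending): 47, 40, 39, 36, 27, 26, 17, 13, 13, 13, 12, 12
The 3 values of 13 occupy positions 8–10 → average rank 9.
The 2 values of 12 occupy positions 11–12 → average rank (11+12)/2 = 11.5.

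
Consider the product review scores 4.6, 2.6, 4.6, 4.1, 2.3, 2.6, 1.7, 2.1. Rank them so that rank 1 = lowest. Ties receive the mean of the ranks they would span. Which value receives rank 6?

4.1

Sorted (ascending): 1.7, 2.1, 2.3, 2.6, 2.6, 4.1, 4.6, 4.6
The 2 values of 2.6 occupy positions 4–5 → average rank (4+5)/2 = 4.5.
The 2 values of 4.6 occupy positions 7–8 → average rank (7+8)/2 = 7.5.
Rank 6 → value 4.1.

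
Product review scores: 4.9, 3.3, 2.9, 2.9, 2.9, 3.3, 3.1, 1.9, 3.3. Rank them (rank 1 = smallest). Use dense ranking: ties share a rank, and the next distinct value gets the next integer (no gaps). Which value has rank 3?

3.1

Sorted (ascending): 1.9, 2.9, 2.9, 2.9, 3.1, 3.3, 3.3, 3.3, 4.9
The 3 values of 2.9 share dense rank 2.
The 3 values of 3.3 share dense rank 4.
Remaining distinct values take the next consecutive integers.
Rank 3 → value 3.1.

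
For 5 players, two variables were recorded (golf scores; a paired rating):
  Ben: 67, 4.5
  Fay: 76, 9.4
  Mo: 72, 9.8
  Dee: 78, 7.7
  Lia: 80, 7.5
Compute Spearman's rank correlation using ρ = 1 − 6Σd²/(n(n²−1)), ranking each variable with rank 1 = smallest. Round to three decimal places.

0.000

Ranks of variable 1: 1, 3, 2, 4, 5
Ranks of variable 2: 1, 4, 5, 3, 2
d = r₁ − r₂: 0, -1, -3, 1, 3
d²: 0, 1, 9, 1, 9; Σd² = 20
ρ = 1 − 6·20/(5·24) = 1 − 120/120 = 0.000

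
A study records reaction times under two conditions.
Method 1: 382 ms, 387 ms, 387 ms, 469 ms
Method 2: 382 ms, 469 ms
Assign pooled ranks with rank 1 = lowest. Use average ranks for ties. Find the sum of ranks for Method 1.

14

Sorted (ascending): 382, 382, 387, 387, 469, 469
The 2 values of 382 occupy positions 1–2 → average rank (1+2)/2 = 1.5.
The 2 values of 387 occupy positions 3–4 → average rank (3+4)/2 = 3.5.
The 2 values of 469 occupy positions 5–6 → average rank (5+6)/2 = 5.5.
Method 1 values → pooled ranks: 382→1.5, 387→3.5, 387→3.5, 469→5.5
Rank sum = 1.5 + 3.5 + 3.5 + 5.5 = 14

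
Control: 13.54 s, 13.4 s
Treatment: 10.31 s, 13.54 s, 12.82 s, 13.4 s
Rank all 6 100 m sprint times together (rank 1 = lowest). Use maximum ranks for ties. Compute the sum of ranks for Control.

10

Sorted (ascending): 10.31, 12.82, 13.4, 13.4, 13.54, 13.54
The 2 values of 13.4 occupy positions 3–4 → each gets rank 4.
The 2 values of 13.54 occupy positions 5–6 → each gets rank 6.
Control values → pooled ranks: 13.54→6, 13.4→4
Rank sum = 6 + 4 = 10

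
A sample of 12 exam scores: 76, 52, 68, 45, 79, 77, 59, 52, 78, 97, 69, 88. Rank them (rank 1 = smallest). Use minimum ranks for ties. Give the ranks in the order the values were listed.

Sorted (ascending): 45, 52, 52, 59, 68, 69, 76, 77, 78, 79, 88, 97
The 2 values of 52 occupy positions 2–3 → each gets rank 2.

7, 2, 5, 1, 10, 8, 4, 2, 9, 12, 6, 11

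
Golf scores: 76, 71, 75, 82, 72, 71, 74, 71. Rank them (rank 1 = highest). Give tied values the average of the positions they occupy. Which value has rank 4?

Sorted (descending): 82, 76, 75, 74, 72, 71, 71, 71
The 3 values of 71 occupy positions 6–8 → average rank 7.
Rank 4 → value 74.

74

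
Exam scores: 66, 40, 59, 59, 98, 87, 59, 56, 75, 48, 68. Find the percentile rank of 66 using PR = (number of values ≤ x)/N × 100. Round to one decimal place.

N = 11.
Strictly below 66: 6. Equal to 66: 1.
PR = 7/11 × 100 = 63.6

63.6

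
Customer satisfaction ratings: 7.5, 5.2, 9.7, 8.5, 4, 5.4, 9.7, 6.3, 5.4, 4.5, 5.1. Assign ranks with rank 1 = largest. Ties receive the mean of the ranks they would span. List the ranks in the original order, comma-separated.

4, 8, 1.5, 3, 11, 6.5, 1.5, 5, 6.5, 10, 9

Sorted (descending): 9.7, 9.7, 8.5, 7.5, 6.3, 5.4, 5.4, 5.2, 5.1, 4.5, 4
The 2 values of 9.7 occupy positions 1–2 → average rank (1+2)/2 = 1.5.
The 2 values of 5.4 occupy positions 6–7 → average rank (6+7)/2 = 6.5.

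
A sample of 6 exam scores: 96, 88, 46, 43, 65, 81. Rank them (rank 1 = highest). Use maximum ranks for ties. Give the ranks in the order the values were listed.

Sorted (descending): 96, 88, 81, 65, 46, 43
No ties — each value takes its position as its rank.

1, 2, 5, 6, 4, 3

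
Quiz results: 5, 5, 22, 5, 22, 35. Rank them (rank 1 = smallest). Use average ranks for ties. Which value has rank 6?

35

Sorted (ascending): 5, 5, 5, 22, 22, 35
The 3 values of 5 occupy positions 1–3 → average rank 2.
The 2 values of 22 occupy positions 4–5 → average rank (4+5)/2 = 4.5.
Rank 6 → value 35.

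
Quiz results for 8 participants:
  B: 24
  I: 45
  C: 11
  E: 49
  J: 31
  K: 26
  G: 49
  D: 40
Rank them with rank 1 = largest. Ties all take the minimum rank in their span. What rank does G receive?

Sorted (descending): 49, 49, 45, 40, 31, 26, 24, 11
The 2 values of 49 occupy positions 1–2 → each gets rank 1.
G has value 49 → rank 1.

1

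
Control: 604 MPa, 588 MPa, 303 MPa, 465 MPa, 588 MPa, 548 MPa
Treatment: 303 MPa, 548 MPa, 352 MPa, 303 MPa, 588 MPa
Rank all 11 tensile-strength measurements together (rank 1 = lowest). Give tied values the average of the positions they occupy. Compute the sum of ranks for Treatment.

23.5

Sorted (ascending): 303, 303, 303, 352, 465, 548, 548, 588, 588, 588, 604
The 3 values of 303 occupy positions 1–3 → average rank 2.
The 2 values of 548 occupy positions 6–7 → average rank (6+7)/2 = 6.5.
The 3 values of 588 occupy positions 8–10 → average rank 9.
Treatment values → pooled ranks: 303→2, 548→6.5, 352→4, 303→2, 588→9
Rank sum = 2 + 6.5 + 4 + 2 + 9 = 23.5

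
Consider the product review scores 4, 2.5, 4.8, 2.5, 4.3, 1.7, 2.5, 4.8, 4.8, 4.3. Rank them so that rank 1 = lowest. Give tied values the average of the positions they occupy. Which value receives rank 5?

Sorted (ascending): 1.7, 2.5, 2.5, 2.5, 4, 4.3, 4.3, 4.8, 4.8, 4.8
The 3 values of 2.5 occupy positions 2–4 → average rank 3.
The 2 values of 4.3 occupy positions 6–7 → average rank (6+7)/2 = 6.5.
The 3 values of 4.8 occupy positions 8–10 → average rank 9.
Rank 5 → value 4.

4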